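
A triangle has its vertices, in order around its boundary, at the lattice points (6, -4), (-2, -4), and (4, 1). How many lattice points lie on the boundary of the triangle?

10

The number of boundary lattice points is Σ gcd(|Δx|,|Δy|) = gcd(8,0) + gcd(6,5) + gcd(2,5) = 8+1+1 = 10.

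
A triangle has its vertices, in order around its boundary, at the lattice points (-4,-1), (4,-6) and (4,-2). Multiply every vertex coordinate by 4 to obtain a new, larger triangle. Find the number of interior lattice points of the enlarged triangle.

245

The shoelace formula gives twice the area as |[(-4)·(-6) − 4·(-1)] + [4·(-2) − 4·(-6)] + [4·(-1) − (-4)·(-2)]| = 32, so the area is 16.
Along each edge there are gcd(|Δx|,|Δy|)+1 lattice points, so counting each shared vertex once the boundary has gcd(8,5) + gcd(0,4) + gcd(8,1) = 1+4+1 = 6.
Scaling by 4 multiplies the area by 4² = 16 (so the new area is 256) and multiplies the boundary lattice-point count by 4, giving 24.
By Pick's theorem, the interior count of the dilated polygon is 256 − 24/2 + 1 = 245.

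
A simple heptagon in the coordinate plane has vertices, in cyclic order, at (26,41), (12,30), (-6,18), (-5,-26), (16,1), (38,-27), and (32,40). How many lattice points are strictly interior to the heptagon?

1757

Using the shoelace formula, 2A = |[26·30 − 12·41] + [12·18 − (-6)·30] + [(-6)·(-26) − (-5)·18] + [(-5)·1 − 16·(-26)] + [16·(-27) − 38·1] + [38·40 − 32·(-27)] + [32·41 − 26·40]| = 3527, so the area is 1763.5.
The number of boundary lattice points is Σ gcd(|Δx|,|Δy|) = gcd(14,11) + gcd(18,12) + gcd(1,44) + gcd(21,27) + gcd(22,28) + gcd(6,67) + gcd(6,1) = 1+6+1+3+2+1+1 = 15.
By Pick's theorem A = I + B/2 − 1, so I = 1763.5 − 15/2 + 1 = 1757.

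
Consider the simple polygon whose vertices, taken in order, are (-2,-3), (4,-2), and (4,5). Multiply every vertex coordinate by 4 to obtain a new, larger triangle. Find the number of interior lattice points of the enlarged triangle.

The shoelace formula gives twice the area as |[(-2)·(-2) − 4·(-3)] + [4·5 − 4·(-2)] + [4·(-3) − (-2)·5]| = 42, so the area is 21.
Along each edge there are gcd(|Δx|,|Δy|)+1 lattice points, so counting each shared vertex once the boundary has gcd(6,1) + gcd(0,7) + gcd(6,8) = 1+7+2 = 10.
Scaling by 4 multiplies the area by 4² = 16 (so the new area is 336) and multiplies the boundary lattice-point count by 4, giving 40.
By Pick's theorem, the interior count of the dilated polygon is 336 − 40/2 + 1 = 317.

317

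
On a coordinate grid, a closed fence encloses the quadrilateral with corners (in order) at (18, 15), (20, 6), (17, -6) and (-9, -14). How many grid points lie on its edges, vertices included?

7

Summing gcd(|Δx|,|Δy|) over the edges gives the boundary count: gcd(2,9) + gcd(3,12) + gcd(26,8) + gcd(27,29) = 1+3+2+1 = 7.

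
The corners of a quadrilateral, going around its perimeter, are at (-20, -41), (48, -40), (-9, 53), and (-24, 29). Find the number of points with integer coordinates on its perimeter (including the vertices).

The number of boundary lattice points is Σ gcd(|Δx|,|Δy|) = gcd(68,1) + gcd(57,93) + gcd(15,24) + gcd(4,70) = 1+3+3+2 = 9.

9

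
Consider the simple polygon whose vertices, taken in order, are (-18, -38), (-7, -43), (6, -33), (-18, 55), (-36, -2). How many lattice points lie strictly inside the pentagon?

By the shoelace formula, twice the signed area is |((-18)·(-43) − (-7)·(-38)) + ((-7)·(-33) − 6·(-43)) + (6·55 − (-18)·(-33)) + ((-18)·(-2) − (-36)·55) + ((-36)·(-38) − (-18)·(-2))| = 4081, so the area is 4081/2.
Summing gcd(|Δx|,|Δy|) over the edges gives the boundary count: gcd(11,5) + gcd(13,10) + gcd(24,88) + gcd(18,57) + gcd(18,36) = 1+1+8+3+18 = 31.
By Pick's theorem A = I + B/2 − 1, so I = 4081/2 − 31/2 + 1 = 2026.

2026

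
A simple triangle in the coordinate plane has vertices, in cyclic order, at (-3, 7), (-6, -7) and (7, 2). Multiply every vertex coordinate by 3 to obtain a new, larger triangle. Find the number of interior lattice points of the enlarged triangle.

By the shoelace formula, twice the signed area is |((-3)·(-7) − (-6)·7) + ((-6)·2 − 7·(-7)) + (7·7 − (-3)·2)| = 155, so the area is 77.5.
The number of boundary lattice points is Σ gcd(|Δx|,|Δy|) = gcd(3,14) + gcd(13,9) + gcd(10,5) = 1+1+5 = 7.
Scaling by 3 multiplies the area by 3² = 9 (so the new area is 1395/2) and multiplies the boundary lattice-point count by 3, giving 21.
By Pick's theorem, the interior count of the dilated polygon is 1395/2 − 21/2 + 1 = 688.

688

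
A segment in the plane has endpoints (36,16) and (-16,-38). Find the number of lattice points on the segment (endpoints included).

The number of lattice points on a segment between lattice points is gcd(|Δx|,|Δy|) + 1 = gcd(52,54) + 1 = 2 + 1 = 3.

3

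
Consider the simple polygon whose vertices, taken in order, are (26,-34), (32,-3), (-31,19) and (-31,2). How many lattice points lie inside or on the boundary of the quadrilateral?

1539

Using the shoelace formula, 2A = |[26·(-3) − 32·(-34)] + [32·19 − (-31)·(-3)] + [(-31)·2 − (-31)·19] + [(-31)·(-34) − 26·2]| = 3054, so the area is 1527.
The number of boundary lattice points is Σ gcd(|Δx|,|Δy|) = gcd(6,31) + gcd(63,22) + gcd(0,17) + gcd(57,36) = 1+1+17+3 = 22.
Pick's theorem gives I = A − B/2 + 1 = 1527 − 22/2 + 1 = 1517, so the closed region contains I + B = 1517 + 22 = 1539 lattice points.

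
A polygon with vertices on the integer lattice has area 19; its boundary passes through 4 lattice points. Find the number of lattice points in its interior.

18

From Pick's theorem, I = A − B/2 + 1 = 19 − 4/2 + 1 = 18.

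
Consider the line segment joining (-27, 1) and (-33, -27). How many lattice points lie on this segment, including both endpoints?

3

The number of lattice points on a segment between lattice points is gcd(|Δx|,|Δy|) + 1 = gcd(6,28) + 1 = 2 + 1 = 3.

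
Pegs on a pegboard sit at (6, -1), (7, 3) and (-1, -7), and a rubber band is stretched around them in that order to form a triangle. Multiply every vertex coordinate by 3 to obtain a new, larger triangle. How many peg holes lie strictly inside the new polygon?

94

Using the shoelace formula, 2A = |[6·3 − 7·(-1)] + [7·(-7) − (-1)·3] + [(-1)·(-1) − 6·(-7)]| = 22, so the area is 11.
The number of boundary lattice points is Σ gcd(|Δx|,|Δy|) = gcd(1,4) + gcd(8,10) + gcd(7,6) = 1+2+1 = 4.
Scaling by 3 multiplies the area by 3² = 9 (so the new area is 99) and multiplies the boundary lattice-point count by 3, giving 12.
By Pick's theorem, the interior count of the dilated polygon is 99 − 12/2 + 1 = 94.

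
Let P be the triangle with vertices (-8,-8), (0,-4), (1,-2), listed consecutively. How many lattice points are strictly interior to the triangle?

3

Using the shoelace formula, 2A = |((-8)·(-4) − 0·(-8)) + (0·(-2) − 1·(-4)) + (1·(-8) − (-8)·(-2))| = 12, so the area is 6.
The number of boundary lattice points is Σ gcd(|Δx|,|Δy|) = gcd(8,4) + gcd(1,2) + gcd(9,6) = 4+1+3 = 8.
Pick's theorem gives I = A − B/2 + 1 = 6 − 8/2 + 1 = 3.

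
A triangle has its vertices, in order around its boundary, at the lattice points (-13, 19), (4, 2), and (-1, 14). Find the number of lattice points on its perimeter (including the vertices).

Along each edge there are gcd(|Δx|,|Δy|)+1 lattice points, so counting each shared vertex once the boundary has gcd(17,17) + gcd(5,12) + gcd(12,5) = 17+1+1 = 19.

19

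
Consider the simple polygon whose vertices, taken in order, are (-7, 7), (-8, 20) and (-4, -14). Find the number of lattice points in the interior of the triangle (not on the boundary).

The shoelace formula gives twice the area as |[(-7)·20 − (-8)·7] + [(-8)·(-14) − (-4)·20] + [(-4)·7 − (-7)·(-14)]| = 18, so the area is 9.
Summing gcd(|Δx|,|Δy|) over the edges gives the boundary count: gcd(1,13) + gcd(4,34) + gcd(3,21) = 1+2+3 = 6.
Pick's theorem gives I = A − B/2 + 1 = 9 − 6/2 + 1 = 7.

7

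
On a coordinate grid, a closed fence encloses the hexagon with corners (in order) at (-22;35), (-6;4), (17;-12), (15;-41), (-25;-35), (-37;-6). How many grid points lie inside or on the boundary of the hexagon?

Using the shoelace formula, 2A = |[(-22)·4 − (-6)·35] + [(-6)·(-12) − 17·4] + [17·(-41) − 15·(-12)] + [15·(-35) − (-25)·(-41)] + [(-25)·(-6) − (-37)·(-35)] + [(-37)·35 − (-22)·(-6)]| = 4513, so the area is 2256.5.
Summing gcd(|Δx|,|Δy|) over the edges gives the boundary count: gcd(16,31) + gcd(23,16) + gcd(2,29) + gcd(40,6) + gcd(12,29) + gcd(15,41) = 1+1+1+2+1+1 = 7.
Pick's theorem gives I = A − B/2 + 1 = 2256.5 − 7/2 + 1 = 2254, so the closed region contains I + B = 2254 + 7 = 2261 lattice points.

2261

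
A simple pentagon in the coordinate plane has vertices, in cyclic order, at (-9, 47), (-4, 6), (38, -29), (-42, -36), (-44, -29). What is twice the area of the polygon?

The shoelace formula gives twice the area as |[(-9)·6 − (-4)·47] + [(-4)·(-29) − 38·6] + [38·(-36) − (-42)·(-29)] + [(-42)·(-29) − (-44)·(-36)] + [(-44)·47 − (-9)·(-29)]| = 5259, so the area is 5259/2.

5259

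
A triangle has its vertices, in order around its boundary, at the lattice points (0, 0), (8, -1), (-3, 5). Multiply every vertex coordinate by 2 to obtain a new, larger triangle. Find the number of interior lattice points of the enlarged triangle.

72

By the shoelace formula, twice the signed area is |(0·(-1) − 8·0) + (8·5 − (-3)·(-1)) + ((-3)·0 − 0·5)| = 37, so the area is 37/2.
The number of boundary lattice points is Σ gcd(|Δx|,|Δy|) = gcd(8,1) + gcd(11,6) + gcd(3,5) = 1+1+1 = 3.
Scaling by 2 multiplies the area by 2² = 4 (so the new area is 74) and multiplies the boundary lattice-point count by 2, giving 6.
By Pick's theorem, the interior count of the dilated polygon is 74 − 6/2 + 1 = 72.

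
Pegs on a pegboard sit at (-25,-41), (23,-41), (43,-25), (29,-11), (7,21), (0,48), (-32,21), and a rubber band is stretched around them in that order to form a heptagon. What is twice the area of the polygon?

By the shoelace formula, twice the signed area is |((-25)·(-41) − 23·(-41)) + (23·(-25) − 43·(-41)) + (43·(-11) − 29·(-25)) + (29·21 − 7·(-11)) + (7·48 − 0·21) + (0·21 − (-32)·48) + ((-32)·(-41) − (-25)·21)| = 7803, so the area is 7803/2.

7803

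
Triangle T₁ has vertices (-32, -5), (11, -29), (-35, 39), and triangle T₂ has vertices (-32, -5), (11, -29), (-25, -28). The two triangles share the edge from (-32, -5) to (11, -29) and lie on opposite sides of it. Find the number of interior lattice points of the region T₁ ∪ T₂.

1319

The union is the simple quadrilateral with vertices (-32, -5), (-35, 39), (11, -29), (-25, -28) in order.
Using the shoelace formula, 2A = |((-32)·39 − (-35)·(-5)) + ((-35)·(-29) − 11·39) + (11·(-28) − (-25)·(-29)) + ((-25)·(-5) − (-32)·(-28))| = 2641, so the area is 1320.5.
The number of boundary lattice points is Σ gcd(|Δx|,|Δy|) = gcd(3,44) + gcd(46,68) + gcd(36,1) + gcd(7,23) = 1+2+1+1 = 5.
By Pick's theorem I = A − B/2 + 1 = 1320.5 − 5/2 + 1 = 1319.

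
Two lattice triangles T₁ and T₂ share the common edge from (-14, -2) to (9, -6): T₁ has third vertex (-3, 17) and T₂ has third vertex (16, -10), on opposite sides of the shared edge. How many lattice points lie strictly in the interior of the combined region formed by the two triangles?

271

The union is the simple quadrilateral with vertices (-14, -2), (-3, 17), (9, -6), (16, -10) in order.
By the shoelace formula, twice the signed area is |((-14)·17 − (-3)·(-2)) + ((-3)·(-6) − 9·17) + (9·(-10) − 16·(-6)) + (16·(-2) − (-14)·(-10))| = 545, so the area is 545/2.
Summing gcd(|Δx|,|Δy|) over the edges gives the boundary count: gcd(11,19) + gcd(12,23) + gcd(7,4) + gcd(30,8) = 1+1+1+2 = 5.
By Pick's theorem I = A − B/2 + 1 = 545/2 − 5/2 + 1 = 271.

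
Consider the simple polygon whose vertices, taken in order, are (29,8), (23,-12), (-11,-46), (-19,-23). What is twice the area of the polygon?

1828

By the shoelace formula, twice the signed area is |[29·(-12) − 23·8] + [23·(-46) − (-11)·(-12)] + [(-11)·(-23) − (-19)·(-46)] + [(-19)·8 − 29·(-23)]| = 1828, so the area is 914.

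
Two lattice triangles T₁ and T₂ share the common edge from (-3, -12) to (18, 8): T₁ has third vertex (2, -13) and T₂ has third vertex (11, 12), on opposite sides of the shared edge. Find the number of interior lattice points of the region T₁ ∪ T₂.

The union is the simple quadrilateral with vertices (-3, -12), (2, -13), (18, 8), (11, 12) in order.
Using the shoelace formula, 2A = |((-3)·(-13) − 2·(-12)) + (2·8 − 18·(-13)) + (18·12 − 11·8) + (11·(-12) − (-3)·12)| = 345, so the area is 345/2.
Along each edge there are gcd(|Δx|,|Δy|)+1 lattice points, so counting each shared vertex once the boundary has gcd(5,1) + gcd(16,21) + gcd(7,4) + gcd(14,24) = 1+1+1+2 = 5.
By Pick's theorem I = A − B/2 + 1 = 345/2 − 5/2 + 1 = 171.

171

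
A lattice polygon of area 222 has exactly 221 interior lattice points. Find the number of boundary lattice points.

4

Pick's theorem gives A = I + B/2 − 1, so B = 2(A − I + 1) = 2(222 − 221 + 1) = 4.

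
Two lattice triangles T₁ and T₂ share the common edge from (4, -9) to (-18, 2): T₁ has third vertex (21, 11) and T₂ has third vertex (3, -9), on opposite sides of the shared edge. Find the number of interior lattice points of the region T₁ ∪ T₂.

317

The union is the simple quadrilateral with vertices (4, -9), (21, 11), (-18, 2), (3, -9) in order.
Using the shoelace formula, 2A = |[4·11 − 21·(-9)] + [21·2 − (-18)·11] + [(-18)·(-9) − 3·2] + [3·(-9) − 4·(-9)]| = 638, so the area is 319.
The number of boundary lattice points is Σ gcd(|Δx|,|Δy|) = gcd(17,20) + gcd(39,9) + gcd(21,11) + gcd(1,0) = 1+3+1+1 = 6.
By Pick's theorem I = A − B/2 + 1 = 319 − 6/2 + 1 = 317.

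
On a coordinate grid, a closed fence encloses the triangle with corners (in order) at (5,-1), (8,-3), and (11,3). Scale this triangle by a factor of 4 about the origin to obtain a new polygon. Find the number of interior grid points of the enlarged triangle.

181

Using the shoelace formula, 2A = |(5·(-3) − 8·(-1)) + (8·3 − 11·(-3)) + (11·(-1) − 5·3)| = 24, so the area is 12.
The number of boundary lattice points is Σ gcd(|Δx|,|Δy|) = gcd(3,2) + gcd(3,6) + gcd(6,4) = 1+3+2 = 6.
Scaling by 4 multiplies the area by 4² = 16 (so the new area is 192) and multiplies the boundary lattice-point count by 4, giving 24.
By Pick's theorem, the interior count of the dilated polygon is 192 − 24/2 + 1 = 181.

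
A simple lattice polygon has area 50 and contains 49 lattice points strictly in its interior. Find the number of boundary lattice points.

4

Pick's theorem gives A = I + B/2 − 1, so B = 2(A − I + 1) = 2(50 − 49 + 1) = 4.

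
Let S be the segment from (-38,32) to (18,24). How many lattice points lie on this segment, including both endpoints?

9

The number of lattice points on a segment between lattice points is gcd(|Δx|,|Δy|) + 1 = gcd(56,8) + 1 = 8 + 1 = 9.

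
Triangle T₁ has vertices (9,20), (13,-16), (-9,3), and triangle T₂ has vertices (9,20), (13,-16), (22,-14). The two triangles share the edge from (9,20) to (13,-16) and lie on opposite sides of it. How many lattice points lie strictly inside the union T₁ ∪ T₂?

The union is the simple quadrilateral with vertices (9,20), (-9,3), (13,-16), (22,-14) in order.
By the shoelace formula, twice the signed area is |(9·3 − (-9)·20) + ((-9)·(-16) − 13·3) + (13·(-14) − 22·(-16)) + (22·20 − 9·(-14))| = 1048, so the area is 524.
Along each edge there are gcd(|Δx|,|Δy|)+1 lattice points, so counting each shared vertex once the boundary has gcd(18,17) + gcd(22,19) + gcd(9,2) + gcd(13,34) = 1+1+1+1 = 4.
By Pick's theorem I = A − B/2 + 1 = 524 − 4/2 + 1 = 523.

523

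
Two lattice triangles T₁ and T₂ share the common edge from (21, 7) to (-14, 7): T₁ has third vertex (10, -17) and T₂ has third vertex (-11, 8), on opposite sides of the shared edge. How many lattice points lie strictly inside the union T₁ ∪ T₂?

425

The union is the simple quadrilateral with vertices (21, 7), (10, -17), (-14, 7), (-11, 8) in order.
Using the shoelace formula, 2A = |(21·(-17) − 10·7) + (10·7 − (-14)·(-17)) + ((-14)·8 − (-11)·7) + ((-11)·7 − 21·8)| = 875, so the area is 875/2.
The number of boundary lattice points is Σ gcd(|Δx|,|Δy|) = gcd(11,24) + gcd(24,24) + gcd(3,1) + gcd(32,1) = 1+24+1+1 = 27.
By Pick's theorem I = A − B/2 + 1 = 875/2 − 27/2 + 1 = 425.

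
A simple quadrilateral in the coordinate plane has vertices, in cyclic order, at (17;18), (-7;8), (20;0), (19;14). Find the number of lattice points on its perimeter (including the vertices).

The number of boundary lattice points is Σ gcd(|Δx|,|Δy|) = gcd(24,10) + gcd(27,8) + gcd(1,14) + gcd(2,4) = 2+1+1+2 = 6.

6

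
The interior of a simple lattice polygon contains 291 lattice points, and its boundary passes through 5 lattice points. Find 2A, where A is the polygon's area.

By Pick's theorem, A = I + B/2 − 1 = 291 + 5/2 − 1 = 585/2.
Hence 2A = 585.

585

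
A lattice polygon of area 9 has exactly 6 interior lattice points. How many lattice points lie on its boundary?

Pick's theorem gives A = I + B/2 − 1, so B = 2(A − I + 1) = 2(9 − 6 + 1) = 8.

8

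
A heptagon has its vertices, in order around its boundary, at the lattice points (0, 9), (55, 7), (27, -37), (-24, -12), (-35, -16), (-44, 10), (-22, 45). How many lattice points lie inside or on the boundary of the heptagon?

By the shoelace formula, twice the signed area is |[0·7 − 55·9] + [55·(-37) − 27·7] + [27·(-12) − (-24)·(-37)] + [(-24)·(-16) − (-35)·(-12)] + [(-35)·10 − (-44)·(-16)] + [(-44)·45 − (-22)·10] + [(-22)·9 − 0·45]| = 6979, so the area is 6979/2.
Summing gcd(|Δx|,|Δy|) over the edges gives the boundary count: gcd(55,2) + gcd(28,44) + gcd(51,25) + gcd(11,4) + gcd(9,26) + gcd(22,35) + gcd(22,36) = 1+4+1+1+1+1+2 = 11.
Pick's theorem gives I = A − B/2 + 1 = 6979/2 − 11/2 + 1 = 3485, so the closed region contains I + B = 3485 + 11 = 3496 lattice points.

3496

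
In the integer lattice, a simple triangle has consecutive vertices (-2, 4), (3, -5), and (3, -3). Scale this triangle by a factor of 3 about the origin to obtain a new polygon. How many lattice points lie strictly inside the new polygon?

By the shoelace formula, twice the signed area is |[(-2)·(-5) − 3·4] + [3·(-3) − 3·(-5)] + [3·4 − (-2)·(-3)]| = 10, so the area is 5.
Summing gcd(|Δx|,|Δy|) over the edges gives the boundary count: gcd(5,9) + gcd(0,2) + gcd(5,7) = 1+2+1 = 4.
Scaling by 3 multiplies the area by 3² = 9 (so the new area is 45) and multiplies the boundary lattice-point count by 3, giving 12.
By Pick's theorem, the interior count of the dilated polygon is 45 − 12/2 + 1 = 40.

40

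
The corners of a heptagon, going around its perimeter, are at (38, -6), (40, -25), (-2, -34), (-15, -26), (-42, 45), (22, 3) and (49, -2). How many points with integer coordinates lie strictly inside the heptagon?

2931

The shoelace formula gives twice the area as |(38·(-25) − 40·(-6)) + (40·(-34) − (-2)·(-25)) + ((-2)·(-26) − (-15)·(-34)) + ((-15)·45 − (-42)·(-26)) + ((-42)·3 − 22·45) + (22·(-2) − 49·3) + (49·(-6) − 38·(-2))| = 5870, so the area is 2935.
Along each edge there are gcd(|Δx|,|Δy|)+1 lattice points, so counting each shared vertex once the boundary has gcd(2,19) + gcd(42,9) + gcd(13,8) + gcd(27,71) + gcd(64,42) + gcd(27,5) + gcd(11,4) = 1+3+1+1+2+1+1 = 10.
Pick's theorem gives I = A − B/2 + 1 = 2935 − 10/2 + 1 = 2931.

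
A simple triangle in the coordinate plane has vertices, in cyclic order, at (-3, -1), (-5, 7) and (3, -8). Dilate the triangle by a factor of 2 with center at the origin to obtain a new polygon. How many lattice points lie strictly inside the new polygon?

65

The shoelace formula gives twice the area as |[(-3)·7 − (-5)·(-1)] + [(-5)·(-8) − 3·7] + [3·(-1) − (-3)·(-8)]| = 34, so the area is 17.
The number of boundary lattice points is Σ gcd(|Δx|,|Δy|) = gcd(2,8) + gcd(8,15) + gcd(6,7) = 2+1+1 = 4.
Scaling by 2 multiplies the area by 2² = 4 (so the new area is 68) and multiplies the boundary lattice-point count by 2, giving 8.
By Pick's theorem, the interior count of the dilated polygon is 68 − 8/2 + 1 = 65.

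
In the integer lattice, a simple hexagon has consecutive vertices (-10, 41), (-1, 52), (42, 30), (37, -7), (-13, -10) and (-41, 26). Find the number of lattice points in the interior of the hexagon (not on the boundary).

3360

Using the shoelace formula, 2A = |((-10)·52 − (-1)·41) + ((-1)·30 − 42·52) + (42·(-7) − 37·30) + (37·(-10) − (-13)·(-7)) + ((-13)·26 − (-41)·(-10)) + ((-41)·41 − (-10)·26)| = 6727, so the area is 3363.5.
Along each edge there are gcd(|Δx|,|Δy|)+1 lattice points, so counting each shared vertex once the boundary has gcd(9,11) + gcd(43,22) + gcd(5,37) + gcd(50,3) + gcd(28,36) + gcd(31,15) = 1+1+1+1+4+1 = 9.
By Pick's theorem A = I + B/2 − 1, so I = 3363.5 − 9/2 + 1 = 3360.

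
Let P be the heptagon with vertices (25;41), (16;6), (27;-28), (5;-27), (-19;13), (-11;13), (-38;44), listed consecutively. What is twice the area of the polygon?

The shoelace formula gives twice the area as |[25·6 − 16·41] + [16·(-28) − 27·6] + [27·(-27) − 5·(-28)] + [5·13 − (-19)·(-27)] + [(-19)·13 − (-11)·13] + [(-11)·44 − (-38)·13] + [(-38)·41 − 25·44]| = 4905, so the area is 4905/2.

4905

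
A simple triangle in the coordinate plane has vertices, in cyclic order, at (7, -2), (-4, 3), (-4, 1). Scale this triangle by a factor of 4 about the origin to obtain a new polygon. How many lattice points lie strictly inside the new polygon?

169

The shoelace formula gives twice the area as |(7·3 − (-4)·(-2)) + ((-4)·1 − (-4)·3) + ((-4)·(-2) − 7·1)| = 22, so the area is 11.
Summing gcd(|Δx|,|Δy|) over the edges gives the boundary count: gcd(11,5) + gcd(0,2) + gcd(11,3) = 1+2+1 = 4.
Scaling by 4 multiplies the area by 4² = 16 (so the new area is 176) and multiplies the boundary lattice-point count by 4, giving 16.
By Pick's theorem, the interior count of the dilated polygon is 176 − 16/2 + 1 = 169.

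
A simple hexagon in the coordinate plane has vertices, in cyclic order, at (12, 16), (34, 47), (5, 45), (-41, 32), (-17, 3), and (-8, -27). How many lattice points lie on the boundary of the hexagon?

8

Along each edge there are gcd(|Δx|,|Δy|)+1 lattice points, so counting each shared vertex once the boundary has gcd(22,31) + gcd(29,2) + gcd(46,13) + gcd(24,29) + gcd(9,30) + gcd(20,43) = 1+1+1+1+3+1 = 8.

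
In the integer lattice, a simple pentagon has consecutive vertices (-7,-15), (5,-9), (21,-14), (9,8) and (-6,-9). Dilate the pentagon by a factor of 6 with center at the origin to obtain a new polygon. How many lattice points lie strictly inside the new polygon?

9778

The shoelace formula gives twice the area as |[(-7)·(-9) − 5·(-15)] + [5·(-14) − 21·(-9)] + [21·8 − 9·(-14)] + [9·(-9) − (-6)·8] + [(-6)·(-15) − (-7)·(-9)]| = 545, so the area is 272.5.
Summing gcd(|Δx|,|Δy|) over the edges gives the boundary count: gcd(12,6) + gcd(16,5) + gcd(12,22) + gcd(15,17) + gcd(1,6) = 6+1+2+1+1 = 11.
Scaling by 6 multiplies the area by 6² = 36 (so the new area is 9810) and multiplies the boundary lattice-point count by 6, giving 66.
By Pick's theorem, the interior count of the dilated polygon is 9810 − 66/2 + 1 = 9778.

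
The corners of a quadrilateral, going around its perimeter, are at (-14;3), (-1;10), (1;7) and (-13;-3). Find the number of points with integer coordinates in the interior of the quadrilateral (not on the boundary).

Using the shoelace formula, 2A = |((-14)·10 − (-1)·3) + ((-1)·7 − 1·10) + (1·(-3) − (-13)·7) + ((-13)·3 − (-14)·(-3))| = 147, so the area is 73.5.
The number of boundary lattice points is Σ gcd(|Δx|,|Δy|) = gcd(13,7) + gcd(2,3) + gcd(14,10) + gcd(1,6) = 1+1+2+1 = 5.
Pick's theorem gives I = A − B/2 + 1 = 73.5 − 5/2 + 1 = 72.

72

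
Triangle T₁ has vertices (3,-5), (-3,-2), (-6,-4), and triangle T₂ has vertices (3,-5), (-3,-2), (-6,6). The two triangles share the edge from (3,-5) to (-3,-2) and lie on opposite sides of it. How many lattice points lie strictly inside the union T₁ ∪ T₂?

The union is the simple quadrilateral with vertices (3,-5), (-6,-4), (-3,-2), (-6,6) in order.
By the shoelace formula, twice the signed area is |(3·(-4) − (-6)·(-5)) + ((-6)·(-2) − (-3)·(-4)) + ((-3)·6 − (-6)·(-2)) + ((-6)·(-5) − 3·6)| = 60, so the area is 30.
Summing gcd(|Δx|,|Δy|) over the edges gives the boundary count: gcd(9,1) + gcd(3,2) + gcd(3,8) + gcd(9,11) = 1+1+1+1 = 4.
By Pick's theorem I = A − B/2 + 1 = 30 − 4/2 + 1 = 29.

29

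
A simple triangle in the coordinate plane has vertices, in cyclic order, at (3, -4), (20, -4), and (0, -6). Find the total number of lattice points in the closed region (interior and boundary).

28

The shoelace formula gives twice the area as |[3·(-4) − 20·(-4)] + [20·(-6) − 0·(-4)] + [0·(-4) − 3·(-6)]| = 34, so the area is 17.
Summing gcd(|Δx|,|Δy|) over the edges gives the boundary count: gcd(17,0) + gcd(20,2) + gcd(3,2) = 17+2+1 = 20.
Pick's theorem gives I = A − B/2 + 1 = 17 − 20/2 + 1 = 8, so the closed region contains I + B = 8 + 20 = 28 lattice points.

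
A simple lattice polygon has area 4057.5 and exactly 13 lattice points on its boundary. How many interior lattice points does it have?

4052

Pick's theorem A = I + B/2 − 1 rearranges to I = A − B/2 + 1 = 4057.5 − 13/2 + 1 = 4052.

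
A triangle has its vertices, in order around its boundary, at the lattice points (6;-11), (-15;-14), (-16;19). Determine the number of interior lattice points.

346

The shoelace formula gives twice the area as |(6·(-14) − (-15)·(-11)) + ((-15)·19 − (-16)·(-14)) + ((-16)·(-11) − 6·19)| = 696, so the area is 348.
Summing gcd(|Δx|,|Δy|) over the edges gives the boundary count: gcd(21,3) + gcd(1,33) + gcd(22,30) = 3+1+2 = 6.
By Pick's theorem A = I + B/2 − 1, so I = 348 − 6/2 + 1 = 346.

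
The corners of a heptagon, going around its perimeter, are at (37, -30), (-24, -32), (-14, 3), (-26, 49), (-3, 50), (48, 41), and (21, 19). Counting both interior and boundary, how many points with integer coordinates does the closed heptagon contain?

4003

By the shoelace formula, twice the signed area is |[37·(-32) − (-24)·(-30)] + [(-24)·3 − (-14)·(-32)] + [(-14)·49 − (-26)·3] + [(-26)·50 − (-3)·49] + [(-3)·41 − 48·50] + [48·19 − 21·41] + [21·(-30) − 37·19]| = 7990, so the area is 3995.
The number of boundary lattice points is Σ gcd(|Δx|,|Δy|) = gcd(61,2) + gcd(10,35) + gcd(12,46) + gcd(23,1) + gcd(51,9) + gcd(27,22) + gcd(16,49) = 1+5+2+1+3+1+1 = 14.
Pick's theorem gives I = A − B/2 + 1 = 3995 − 14/2 + 1 = 3989, so the closed region contains I + B = 3989 + 14 = 4003 lattice points.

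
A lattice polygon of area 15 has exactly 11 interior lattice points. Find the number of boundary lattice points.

Pick's theorem gives A = I + B/2 − 1, so B = 2(A − I + 1) = 2(15 − 11 + 1) = 10.

10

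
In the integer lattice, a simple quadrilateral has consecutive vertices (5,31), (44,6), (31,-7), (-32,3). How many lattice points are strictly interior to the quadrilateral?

Using the shoelace formula, 2A = |(5·6 − 44·31) + (44·(-7) − 31·6) + (31·3 − (-32)·(-7)) + ((-32)·31 − 5·3)| = 2966, so the area is 1483.
The number of boundary lattice points is Σ gcd(|Δx|,|Δy|) = gcd(39,25) + gcd(13,13) + gcd(63,10) + gcd(37,28) = 1+13+1+1 = 16.
By Pick's theorem A = I + B/2 − 1, so I = 1483 − 16/2 + 1 = 1476.

1476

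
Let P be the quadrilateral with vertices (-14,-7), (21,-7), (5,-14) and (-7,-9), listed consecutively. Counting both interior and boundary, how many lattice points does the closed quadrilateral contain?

Using the shoelace formula, 2A = |((-14)·(-7) − 21·(-7)) + (21·(-14) − 5·(-7)) + (5·(-9) − (-7)·(-14)) + ((-7)·(-7) − (-14)·(-9))| = 234, so the area is 117.
Summing gcd(|Δx|,|Δy|) over the edges gives the boundary count: gcd(35,0) + gcd(16,7) + gcd(12,5) + gcd(7,2) = 35+1+1+1 = 38.
Pick's theorem gives I = A − B/2 + 1 = 117 − 38/2 + 1 = 99, so the closed region contains I + B = 99 + 38 = 137 lattice points.

137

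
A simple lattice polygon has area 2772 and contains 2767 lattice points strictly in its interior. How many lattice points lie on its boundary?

12

Pick's theorem gives A = I + B/2 − 1, so B = 2(A − I + 1) = 2(2772 − 2767 + 1) = 12.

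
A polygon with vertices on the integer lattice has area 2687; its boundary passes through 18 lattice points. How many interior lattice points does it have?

2679

From Pick's theorem, I = A − B/2 + 1 = 2687 − 18/2 + 1 = 2679.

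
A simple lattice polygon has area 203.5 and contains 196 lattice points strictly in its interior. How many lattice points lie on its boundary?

Pick's theorem gives A = I + B/2 − 1, so B = 2(A − I + 1) = 2(203.5 − 196 + 1) = 17.

17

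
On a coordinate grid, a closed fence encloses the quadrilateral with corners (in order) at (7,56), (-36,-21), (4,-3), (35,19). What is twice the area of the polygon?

Using the shoelace formula, 2A = |[7·(-21) − (-36)·56] + [(-36)·(-3) − 4·(-21)] + [4·19 − 35·(-3)] + [35·56 − 7·19]| = 4069, so the area is 4069/2.

4069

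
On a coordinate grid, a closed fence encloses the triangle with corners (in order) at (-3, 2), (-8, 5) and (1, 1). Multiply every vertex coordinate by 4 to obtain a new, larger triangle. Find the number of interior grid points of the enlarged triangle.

51

The shoelace formula gives twice the area as |((-3)·5 − (-8)·2) + ((-8)·1 − 1·5) + (1·2 − (-3)·1)| = 7, so the area is 3.5.
Along each edge there are gcd(|Δx|,|Δy|)+1 lattice points, so counting each shared vertex once the boundary has gcd(5,3) + gcd(9,4) + gcd(4,1) = 1+1+1 = 3.
Scaling by 4 multiplies the area by 4² = 16 (so the new area is 56) and multiplies the boundary lattice-point count by 4, giving 12.
By Pick's theorem, the interior count of the dilated polygon is 56 − 12/2 + 1 = 51.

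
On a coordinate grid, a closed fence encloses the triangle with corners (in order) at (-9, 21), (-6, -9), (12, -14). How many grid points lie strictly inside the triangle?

258

By the shoelace formula, twice the signed area is |((-9)·(-9) − (-6)·21) + ((-6)·(-14) − 12·(-9)) + (12·21 − (-9)·(-14))| = 525, so the area is 525/2.
The number of boundary lattice points is Σ gcd(|Δx|,|Δy|) = gcd(3,30) + gcd(18,5) + gcd(21,35) = 3+1+7 = 11.
By Pick's theorem A = I + B/2 − 1, so I = 525/2 − 11/2 + 1 = 258.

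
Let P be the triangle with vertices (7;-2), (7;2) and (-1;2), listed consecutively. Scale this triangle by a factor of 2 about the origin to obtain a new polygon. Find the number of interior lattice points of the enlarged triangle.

49

The shoelace formula gives twice the area as |(7·2 − 7·(-2)) + (7·2 − (-1)·2) + ((-1)·(-2) − 7·2)| = 32, so the area is 16.
The number of boundary lattice points is Σ gcd(|Δx|,|Δy|) = gcd(0,4) + gcd(8,0) + gcd(8,4) = 4+8+4 = 16.
Scaling by 2 multiplies the area by 2² = 4 (so the new area is 64) and multiplies the boundary lattice-point count by 2, giving 32.
By Pick's theorem, the interior count of the dilated polygon is 64 − 32/2 + 1 = 49.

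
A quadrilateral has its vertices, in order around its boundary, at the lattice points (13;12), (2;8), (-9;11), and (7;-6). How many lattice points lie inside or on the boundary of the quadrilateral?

By the shoelace formula, twice the signed area is |(13·8 − 2·12) + (2·11 − (-9)·8) + ((-9)·(-6) − 7·11) + (7·12 − 13·(-6))| = 313, so the area is 313/2.
Summing gcd(|Δx|,|Δy|) over the edges gives the boundary count: gcd(11,4) + gcd(11,3) + gcd(16,17) + gcd(6,18) = 1+1+1+6 = 9.
Pick's theorem gives I = A − B/2 + 1 = 313/2 − 9/2 + 1 = 153, so the closed region contains I + B = 153 + 9 = 162 lattice points.

162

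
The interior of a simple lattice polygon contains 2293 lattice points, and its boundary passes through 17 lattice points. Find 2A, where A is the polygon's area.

4601

Pick's theorem states A = I + B/2 − 1, so A = 2293 + 17/2 − 1 = 4601/2.
Hence 2A = 4601.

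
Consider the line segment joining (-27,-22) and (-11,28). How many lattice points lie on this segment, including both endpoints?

3

The number of lattice points on a segment between lattice points is gcd(|Δx|,|Δy|) + 1 = gcd(16,50) + 1 = 2 + 1 = 3.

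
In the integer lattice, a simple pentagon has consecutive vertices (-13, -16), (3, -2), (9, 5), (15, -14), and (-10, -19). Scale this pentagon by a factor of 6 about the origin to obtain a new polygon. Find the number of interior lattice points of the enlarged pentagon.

By the shoelace formula, twice the signed area is |((-13)·(-2) − 3·(-16)) + (3·5 − 9·(-2)) + (9·(-14) − 15·5) + (15·(-19) − (-10)·(-14)) + ((-10)·(-16) − (-13)·(-19))| = 606, so the area is 303.
Summing gcd(|Δx|,|Δy|) over the edges gives the boundary count: gcd(16,14) + gcd(6,7) + gcd(6,19) + gcd(25,5) + gcd(3,3) = 2+1+1+5+3 = 12.
Scaling by 6 multiplies the area by 6² = 36 (so the new area is 10908) and multiplies the boundary lattice-point count by 6, giving 72.
By Pick's theorem, the interior count of the dilated polygon is 10908 − 72/2 + 1 = 10873.

10873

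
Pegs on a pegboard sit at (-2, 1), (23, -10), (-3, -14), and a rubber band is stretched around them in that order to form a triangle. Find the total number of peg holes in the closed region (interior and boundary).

196

Using the shoelace formula, 2A = |((-2)·(-10) − 23·1) + (23·(-14) − (-3)·(-10)) + ((-3)·1 − (-2)·(-14))| = 386, so the area is 193.
Summing gcd(|Δx|,|Δy|) over the edges gives the boundary count: gcd(25,11) + gcd(26,4) + gcd(1,15) = 1+2+1 = 4.
Pick's theorem gives I = A − B/2 + 1 = 193 − 4/2 + 1 = 192, so the closed region contains I + B = 192 + 4 = 196 lattice points.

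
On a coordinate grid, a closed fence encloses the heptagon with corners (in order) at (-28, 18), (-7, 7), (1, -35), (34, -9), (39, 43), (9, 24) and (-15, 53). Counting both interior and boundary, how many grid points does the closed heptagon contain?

2886

Using the shoelace formula, 2A = |[(-28)·7 − (-7)·18] + [(-7)·(-35) − 1·7] + [1·(-9) − 34·(-35)] + [34·43 − 39·(-9)] + [39·24 − 9·43] + [9·53 − (-15)·24] + [(-15)·18 − (-28)·53]| = 5762, so the area is 2881.
Summing gcd(|Δx|,|Δy|) over the edges gives the boundary count: gcd(21,11) + gcd(8,42) + gcd(33,26) + gcd(5,52) + gcd(30,19) + gcd(24,29) + gcd(13,35) = 1+2+1+1+1+1+1 = 8.
Pick's theorem gives I = A − B/2 + 1 = 2881 − 8/2 + 1 = 2878, so the closed region contains I + B = 2878 + 8 = 2886 lattice points.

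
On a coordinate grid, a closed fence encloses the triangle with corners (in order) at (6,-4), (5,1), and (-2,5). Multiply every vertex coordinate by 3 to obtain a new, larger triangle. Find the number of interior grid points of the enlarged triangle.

136

Using the shoelace formula, 2A = |[6·1 − 5·(-4)] + [5·5 − (-2)·1] + [(-2)·(-4) − 6·5]| = 31, so the area is 31/2.
Along each edge there are gcd(|Δx|,|Δy|)+1 lattice points, so counting each shared vertex once the boundary has gcd(1,5) + gcd(7,4) + gcd(8,9) = 1+1+1 = 3.
Scaling by 3 multiplies the area by 3² = 9 (so the new area is 139.5) and multiplies the boundary lattice-point count by 3, giving 9.
By Pick's theorem, the interior count of the dilated polygon is 139.5 − 9/2 + 1 = 136.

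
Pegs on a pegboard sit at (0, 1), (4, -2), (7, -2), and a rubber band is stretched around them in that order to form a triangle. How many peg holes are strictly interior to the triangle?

3

Using the shoelace formula, 2A = |(0·(-2) − 4·1) + (4·(-2) − 7·(-2)) + (7·1 − 0·(-2))| = 9, so the area is 9/2.
Along each edge there are gcd(|Δx|,|Δy|)+1 lattice points, so counting each shared vertex once the boundary has gcd(4,3) + gcd(3,0) + gcd(7,3) = 1+3+1 = 5.
Pick's theorem gives I = A − B/2 + 1 = 9/2 − 5/2 + 1 = 3.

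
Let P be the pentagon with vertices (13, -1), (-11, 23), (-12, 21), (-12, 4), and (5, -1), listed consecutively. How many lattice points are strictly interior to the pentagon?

244

Using the shoelace formula, 2A = |[13·23 − (-11)·(-1)] + [(-11)·21 − (-12)·23] + [(-12)·4 − (-12)·21] + [(-12)·(-1) − 5·4] + [5·(-1) − 13·(-1)]| = 537, so the area is 268.5.
Along each edge there are gcd(|Δx|,|Δy|)+1 lattice points, so counting each shared vertex once the boundary has gcd(24,24) + gcd(1,2) + gcd(0,17) + gcd(17,5) + gcd(8,0) = 24+1+17+1+8 = 51.
By Pick's theorem A = I + B/2 − 1, so I = 268.5 − 51/2 + 1 = 244.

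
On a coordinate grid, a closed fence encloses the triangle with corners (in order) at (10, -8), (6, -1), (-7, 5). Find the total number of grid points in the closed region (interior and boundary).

36

Using the shoelace formula, 2A = |[10·(-1) − 6·(-8)] + [6·5 − (-7)·(-1)] + [(-7)·(-8) − 10·5]| = 67, so the area is 67/2.
Summing gcd(|Δx|,|Δy|) over the edges gives the boundary count: gcd(4,7) + gcd(13,6) + gcd(17,13) = 1+1+1 = 3.
Pick's theorem gives I = A − B/2 + 1 = 67/2 − 3/2 + 1 = 33, so the closed region contains I + B = 33 + 3 = 36 lattice points.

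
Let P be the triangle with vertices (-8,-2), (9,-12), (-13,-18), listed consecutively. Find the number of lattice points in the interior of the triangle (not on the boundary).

Using the shoelace formula, 2A = |[(-8)·(-12) − 9·(-2)] + [9·(-18) − (-13)·(-12)] + [(-13)·(-2) − (-8)·(-18)]| = 322, so the area is 161.
Along each edge there are gcd(|Δx|,|Δy|)+1 lattice points, so counting each shared vertex once the boundary has gcd(17,10) + gcd(22,6) + gcd(5,16) = 1+2+1 = 4.
By Pick's theorem A = I + B/2 − 1, so I = 161 − 4/2 + 1 = 160.

160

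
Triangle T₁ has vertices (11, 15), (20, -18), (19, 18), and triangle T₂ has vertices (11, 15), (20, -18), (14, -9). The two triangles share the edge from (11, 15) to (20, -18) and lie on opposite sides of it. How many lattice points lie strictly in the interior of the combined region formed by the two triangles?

The union is the simple quadrilateral with vertices (11, 15), (19, 18), (20, -18), (14, -9) in order.
Using the shoelace formula, 2A = |(11·18 − 19·15) + (19·(-18) − 20·18) + (20·(-9) − 14·(-18)) + (14·15 − 11·(-9))| = 408, so the area is 204.
The number of boundary lattice points is Σ gcd(|Δx|,|Δy|) = gcd(8,3) + gcd(1,36) + gcd(6,9) + gcd(3,24) = 1+1+3+3 = 8.
By Pick's theorem I = A − B/2 + 1 = 204 − 8/2 + 1 = 201.

201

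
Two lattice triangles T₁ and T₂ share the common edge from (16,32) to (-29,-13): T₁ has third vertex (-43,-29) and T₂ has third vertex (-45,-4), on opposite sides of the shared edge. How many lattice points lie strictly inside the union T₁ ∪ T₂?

The union is the simple quadrilateral with vertices (16,32), (-43,-29), (-29,-13), (-45,-4) in order.
The shoelace formula gives twice the area as |[16·(-29) − (-43)·32] + [(-43)·(-13) − (-29)·(-29)] + [(-29)·(-4) − (-45)·(-13)] + [(-45)·32 − 16·(-4)]| = 1215, so the area is 1215/2.
The number of boundary lattice points is Σ gcd(|Δx|,|Δy|) = gcd(59,61) + gcd(14,16) + gcd(16,9) + gcd(61,36) = 1+2+1+1 = 5.
By Pick's theorem I = A − B/2 + 1 = 1215/2 − 5/2 + 1 = 606.

606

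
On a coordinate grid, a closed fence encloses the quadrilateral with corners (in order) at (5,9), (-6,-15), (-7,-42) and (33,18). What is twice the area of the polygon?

Using the shoelace formula, 2A = |[5·(-15) − (-6)·9] + [(-6)·(-42) − (-7)·(-15)] + [(-7)·18 − 33·(-42)] + [33·9 − 5·18]| = 1593, so the area is 796.5.

1593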